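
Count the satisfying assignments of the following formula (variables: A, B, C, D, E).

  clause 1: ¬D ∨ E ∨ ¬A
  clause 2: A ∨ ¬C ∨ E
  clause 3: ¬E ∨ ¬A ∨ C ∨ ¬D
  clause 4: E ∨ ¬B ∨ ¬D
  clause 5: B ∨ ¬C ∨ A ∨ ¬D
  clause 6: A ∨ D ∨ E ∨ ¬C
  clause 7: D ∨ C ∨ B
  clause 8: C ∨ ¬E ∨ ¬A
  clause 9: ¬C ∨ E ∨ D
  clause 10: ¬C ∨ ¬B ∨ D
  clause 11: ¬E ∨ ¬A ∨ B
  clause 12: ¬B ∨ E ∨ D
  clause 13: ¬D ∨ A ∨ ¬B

There are 2^5 = 32 truth assignments over (A, B, C, D, E).
Split on E. With E = True, the clauses containing E are satisfied and ¬E drops from the rest; 4 of the 2^4 = 16 assignments to the other variables satisfy what remains.
With E = False, by the same count on the reduced clause set, 1 assignment works.
(One model: A=F, B=F, C=F, D=T, E=F.)
Total: 4 + 1 = 5.

5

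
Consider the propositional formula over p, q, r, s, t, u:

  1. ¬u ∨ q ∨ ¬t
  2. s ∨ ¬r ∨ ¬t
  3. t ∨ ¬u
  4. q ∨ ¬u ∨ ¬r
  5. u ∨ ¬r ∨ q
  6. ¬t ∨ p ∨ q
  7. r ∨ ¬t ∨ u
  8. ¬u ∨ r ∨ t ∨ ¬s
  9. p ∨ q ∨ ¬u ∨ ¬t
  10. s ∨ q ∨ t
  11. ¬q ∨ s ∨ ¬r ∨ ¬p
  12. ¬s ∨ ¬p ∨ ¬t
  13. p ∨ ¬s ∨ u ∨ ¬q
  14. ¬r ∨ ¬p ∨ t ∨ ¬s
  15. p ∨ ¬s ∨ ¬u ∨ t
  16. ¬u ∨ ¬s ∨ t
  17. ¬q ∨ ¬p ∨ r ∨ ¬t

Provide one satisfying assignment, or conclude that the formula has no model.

Suppose t = True.
Suppose u = True.
(q) alone gives q = True.
Suppose s = True.
(¬p) alone gives p = False.
All clauses hold; r can take either value.

p=False,  q=True,  r=True,  s=True,  t=True,  u=True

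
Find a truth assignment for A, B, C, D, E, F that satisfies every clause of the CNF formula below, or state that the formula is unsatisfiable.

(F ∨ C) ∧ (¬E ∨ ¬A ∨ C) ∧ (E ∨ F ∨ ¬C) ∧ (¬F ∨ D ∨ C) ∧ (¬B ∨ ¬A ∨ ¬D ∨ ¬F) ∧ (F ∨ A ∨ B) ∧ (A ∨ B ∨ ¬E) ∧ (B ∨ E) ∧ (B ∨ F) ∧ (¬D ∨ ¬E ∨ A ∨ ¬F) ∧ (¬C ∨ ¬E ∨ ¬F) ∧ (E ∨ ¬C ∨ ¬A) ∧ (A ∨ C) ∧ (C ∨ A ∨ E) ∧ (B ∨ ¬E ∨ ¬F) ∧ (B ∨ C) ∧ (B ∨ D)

A=True,  B=True,  C=True,  D=True,  E=True,  F=False

Try F = False.
Unit clause (C) forces C = True.
Unit clause (E) forces E = True.
Unit clause (B) forces B = True.
All clauses hold; A, D can take either value.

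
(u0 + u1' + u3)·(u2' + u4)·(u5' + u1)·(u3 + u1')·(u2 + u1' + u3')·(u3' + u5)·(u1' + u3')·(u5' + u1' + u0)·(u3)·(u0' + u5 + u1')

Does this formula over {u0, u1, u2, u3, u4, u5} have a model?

Unsatisfiable

The clause (u3) is unit, so u3 = 1.
The clause (u5) is unit, so u5 = 1.
The clause (u1) is unit, so u1 = 1.
Now (u1') is unsatisfied and unit — conflict.
No assignment satisfies every clause.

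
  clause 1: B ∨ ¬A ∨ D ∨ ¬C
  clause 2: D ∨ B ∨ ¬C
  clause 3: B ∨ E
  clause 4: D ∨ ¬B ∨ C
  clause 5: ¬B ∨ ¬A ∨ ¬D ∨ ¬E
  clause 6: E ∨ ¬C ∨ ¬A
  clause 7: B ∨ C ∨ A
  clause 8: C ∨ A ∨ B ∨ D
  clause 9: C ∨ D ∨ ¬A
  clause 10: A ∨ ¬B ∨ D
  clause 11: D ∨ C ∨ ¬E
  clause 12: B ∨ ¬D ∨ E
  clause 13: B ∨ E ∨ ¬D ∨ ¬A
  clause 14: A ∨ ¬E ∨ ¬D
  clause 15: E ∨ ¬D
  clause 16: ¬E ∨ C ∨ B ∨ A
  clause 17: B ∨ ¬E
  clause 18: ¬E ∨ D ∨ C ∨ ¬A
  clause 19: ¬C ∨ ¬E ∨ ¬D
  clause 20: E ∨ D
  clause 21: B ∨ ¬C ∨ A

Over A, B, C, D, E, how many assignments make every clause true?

1

There are 2^5 = 32 truth assignments over (A, B, C, D, E).
Split on C. With C = True, the clauses containing C are satisfied and ¬C drops from the rest; 1 of the 2^4 = 16 assignments to the other variables satisfy what remains.
With C = False, by the same count on the reduced clause set, 0 assignments work.
(One model: A=T, B=T, C=T, D=F, E=T.)
Total: 1 + 0 = 1.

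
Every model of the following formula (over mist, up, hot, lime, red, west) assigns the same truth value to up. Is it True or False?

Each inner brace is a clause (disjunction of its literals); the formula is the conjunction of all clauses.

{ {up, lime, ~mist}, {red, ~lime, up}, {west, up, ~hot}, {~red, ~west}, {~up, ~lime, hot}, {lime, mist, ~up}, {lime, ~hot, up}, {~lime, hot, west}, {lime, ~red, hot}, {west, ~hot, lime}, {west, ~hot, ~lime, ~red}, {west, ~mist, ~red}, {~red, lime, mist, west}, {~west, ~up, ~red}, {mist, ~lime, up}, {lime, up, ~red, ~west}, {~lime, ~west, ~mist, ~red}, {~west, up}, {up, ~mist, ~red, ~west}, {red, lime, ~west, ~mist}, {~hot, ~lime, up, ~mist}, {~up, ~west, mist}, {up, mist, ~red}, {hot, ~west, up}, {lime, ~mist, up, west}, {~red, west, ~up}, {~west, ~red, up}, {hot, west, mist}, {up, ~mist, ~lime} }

True

Suppose up = 0.
Unit clause (~west) forces west = 0.
Unit clause (~hot) forces hot = 0.
Unit clause (~lime) forces lime = 0.
Unit clause (~mist) forces mist = 0.
That conflicts with the unit clause (mist).
So every satisfying assignment has up = True.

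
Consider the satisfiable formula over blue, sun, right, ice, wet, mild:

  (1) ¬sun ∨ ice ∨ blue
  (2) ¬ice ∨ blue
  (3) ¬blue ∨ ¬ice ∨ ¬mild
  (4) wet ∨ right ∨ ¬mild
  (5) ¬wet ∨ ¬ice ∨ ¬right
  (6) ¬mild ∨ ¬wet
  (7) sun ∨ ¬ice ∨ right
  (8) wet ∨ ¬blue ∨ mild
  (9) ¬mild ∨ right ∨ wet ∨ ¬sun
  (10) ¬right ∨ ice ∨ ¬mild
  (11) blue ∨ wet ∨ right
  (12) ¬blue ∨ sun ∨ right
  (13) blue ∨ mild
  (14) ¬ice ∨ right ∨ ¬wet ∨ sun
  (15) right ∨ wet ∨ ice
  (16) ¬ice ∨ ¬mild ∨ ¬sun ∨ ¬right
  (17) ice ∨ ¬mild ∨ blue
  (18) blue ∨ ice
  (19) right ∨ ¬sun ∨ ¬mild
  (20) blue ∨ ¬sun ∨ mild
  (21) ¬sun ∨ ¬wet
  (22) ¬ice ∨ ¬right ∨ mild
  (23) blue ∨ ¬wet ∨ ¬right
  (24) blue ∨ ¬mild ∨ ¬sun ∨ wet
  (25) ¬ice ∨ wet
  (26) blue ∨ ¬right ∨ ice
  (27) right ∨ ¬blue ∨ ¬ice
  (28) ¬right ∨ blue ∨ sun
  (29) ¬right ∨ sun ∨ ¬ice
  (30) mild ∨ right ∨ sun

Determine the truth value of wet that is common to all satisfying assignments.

Suppose wet = False.
From the singleton clause (¬ice), ice = False.
From the singleton clause (right), right = True.
From the singleton clause (¬mild), mild = False.
From the singleton clause (¬blue), blue = False.
But (blue) is also a unit clause — contradiction.
So every satisfying assignment has wet = True.

True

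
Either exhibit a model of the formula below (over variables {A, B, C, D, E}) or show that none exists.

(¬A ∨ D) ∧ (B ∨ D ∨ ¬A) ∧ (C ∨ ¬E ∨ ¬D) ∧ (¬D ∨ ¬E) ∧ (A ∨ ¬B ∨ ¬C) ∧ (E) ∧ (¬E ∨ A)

UNSATISFIABLE

(E) alone gives E = True.
(¬D) alone gives D = False.
(¬A) alone gives A = False.
Now (A) is unsatisfied and unit — conflict.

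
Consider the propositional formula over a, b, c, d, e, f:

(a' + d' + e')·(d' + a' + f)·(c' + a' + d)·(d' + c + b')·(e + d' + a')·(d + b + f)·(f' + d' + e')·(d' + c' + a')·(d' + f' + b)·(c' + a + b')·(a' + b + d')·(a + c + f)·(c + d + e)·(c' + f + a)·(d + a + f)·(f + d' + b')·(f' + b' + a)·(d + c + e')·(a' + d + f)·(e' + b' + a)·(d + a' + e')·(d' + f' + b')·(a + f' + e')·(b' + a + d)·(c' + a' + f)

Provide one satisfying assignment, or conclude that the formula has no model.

Branch on a: set a = 0.
Branch on c: set c = 1.
(b') alone gives b = 0.
(f) alone gives f = 1.
(d') alone gives d = 0.
(e') alone gives e = 0.
This assignment satisfies each clause.

a ↦ 0; b ↦ 0; c ↦ 1; d ↦ 0; e ↦ 0; f ↦ 1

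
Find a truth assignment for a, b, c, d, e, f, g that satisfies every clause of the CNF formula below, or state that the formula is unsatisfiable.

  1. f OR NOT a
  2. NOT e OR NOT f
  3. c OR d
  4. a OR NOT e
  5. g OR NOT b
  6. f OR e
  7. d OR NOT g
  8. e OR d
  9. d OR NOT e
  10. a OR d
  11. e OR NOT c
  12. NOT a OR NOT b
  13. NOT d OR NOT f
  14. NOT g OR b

Case f = true:
The clause (NOT e) is unit, so e = false.
The clause (d) is unit, so d = true.
That conflicts with the unit clause (NOT d).
So f must be the other value — set f = false.
The clause (NOT a) is unit, so a = false.
The clause (NOT e) is unit, so e = false.
That conflicts with the unit clause (e).
Either choice for f ends in contradiction.

UNSATISFIABLE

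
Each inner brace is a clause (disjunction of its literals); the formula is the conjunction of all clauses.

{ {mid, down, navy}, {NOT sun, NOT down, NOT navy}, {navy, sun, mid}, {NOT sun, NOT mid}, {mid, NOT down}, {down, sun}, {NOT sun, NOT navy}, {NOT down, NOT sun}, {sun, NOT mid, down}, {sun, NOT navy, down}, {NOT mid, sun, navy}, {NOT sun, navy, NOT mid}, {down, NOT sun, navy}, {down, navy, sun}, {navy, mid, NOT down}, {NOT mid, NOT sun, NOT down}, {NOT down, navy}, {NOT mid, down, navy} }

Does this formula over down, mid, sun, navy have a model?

Branch on sun: set sun = false.
(down) alone gives down = true.
(mid) alone gives mid = true.
(navy) alone gives navy = true.
Every clause now holds.
A satisfying assignment: down=true; mid=true; sun=false; navy=true.

Yes, satisfiable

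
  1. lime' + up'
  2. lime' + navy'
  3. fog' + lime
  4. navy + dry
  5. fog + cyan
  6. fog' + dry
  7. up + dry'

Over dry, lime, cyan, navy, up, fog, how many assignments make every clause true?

4

There are 2^6 = 64 truth assignments over (dry, lime, cyan, navy, up, fog).
Split on cyan. With cyan = 1, the clauses containing cyan are satisfied and cyan' drops from the rest; 4 of the 2^5 = 32 assignments to the other variables satisfy what remains.
With cyan = 0, by the same count on the reduced clause set, 0 assignments work.
(One model: dry=F, lime=F, cyan=T, navy=T, up=F, fog=F.)
Total: 4 + 0 = 4.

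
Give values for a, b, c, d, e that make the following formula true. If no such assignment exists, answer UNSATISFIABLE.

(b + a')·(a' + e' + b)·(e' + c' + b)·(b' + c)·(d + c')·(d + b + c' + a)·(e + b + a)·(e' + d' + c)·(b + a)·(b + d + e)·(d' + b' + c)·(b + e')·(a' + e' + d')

Suppose b = 1.
(c) alone gives c = 1.
(d) alone gives d = 1.
Suppose a = 0.
Every clause is now satisfied; e is unconstrained.

a ↦ 0, b ↦ 1, c ↦ 1, d ↦ 1, e ↦ 0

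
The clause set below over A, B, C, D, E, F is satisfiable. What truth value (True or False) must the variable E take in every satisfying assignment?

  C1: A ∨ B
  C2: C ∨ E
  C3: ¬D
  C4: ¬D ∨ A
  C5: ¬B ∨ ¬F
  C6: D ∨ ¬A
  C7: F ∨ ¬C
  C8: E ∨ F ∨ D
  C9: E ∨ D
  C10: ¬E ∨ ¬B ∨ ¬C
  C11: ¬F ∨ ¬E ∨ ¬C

Suppose E = False.
(C) alone gives C = True.
(¬D) alone gives D = False.
But (D) is also a unit clause — contradiction.
So every satisfying assignment has E = True.

True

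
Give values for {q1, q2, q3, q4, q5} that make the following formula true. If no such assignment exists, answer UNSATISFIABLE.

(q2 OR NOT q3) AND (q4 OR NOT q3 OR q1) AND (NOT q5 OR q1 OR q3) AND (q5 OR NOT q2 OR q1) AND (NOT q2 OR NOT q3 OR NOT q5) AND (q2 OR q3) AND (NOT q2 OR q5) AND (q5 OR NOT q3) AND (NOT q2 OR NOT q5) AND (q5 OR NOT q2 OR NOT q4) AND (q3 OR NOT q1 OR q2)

Try q2 = true.
The clause (q5) is unit, so q5 = true.
But (NOT q5) is also a unit clause — contradiction.
So q2 must be the other value — set q2 = false.
The clause (NOT q3) is unit, so q3 = false.
But (q3) is also a unit clause — contradiction.
Either choice for q2 ends in contradiction.

UNSATISFIABLE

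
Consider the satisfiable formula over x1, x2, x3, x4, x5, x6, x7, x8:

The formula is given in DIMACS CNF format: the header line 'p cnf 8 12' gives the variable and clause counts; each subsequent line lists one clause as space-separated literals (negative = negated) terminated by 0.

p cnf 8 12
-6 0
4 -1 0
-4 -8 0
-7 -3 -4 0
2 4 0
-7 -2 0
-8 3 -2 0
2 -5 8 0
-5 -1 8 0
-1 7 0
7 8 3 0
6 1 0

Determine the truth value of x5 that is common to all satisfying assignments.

Suppose x5 = True.
Unit clause (¬x6) forces x6 = False.
Unit clause (x1) forces x1 = True.
Unit clause (x4) forces x4 = True.
Unit clause (¬x8) forces x8 = False.
That conflicts with the unit clause (x8).
So every satisfying assignment has x5 = False.

False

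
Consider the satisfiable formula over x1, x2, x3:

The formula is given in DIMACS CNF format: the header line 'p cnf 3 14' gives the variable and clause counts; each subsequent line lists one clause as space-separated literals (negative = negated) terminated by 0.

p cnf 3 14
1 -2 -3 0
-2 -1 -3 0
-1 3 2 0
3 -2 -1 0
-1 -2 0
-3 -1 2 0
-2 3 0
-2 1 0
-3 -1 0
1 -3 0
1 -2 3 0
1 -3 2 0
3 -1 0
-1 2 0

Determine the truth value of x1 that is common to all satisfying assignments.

False

Suppose x1 = True.
From the singleton clause (¬x2), x2 = False.
That conflicts with the unit clause (x2).
So every satisfying assignment has x1 = False.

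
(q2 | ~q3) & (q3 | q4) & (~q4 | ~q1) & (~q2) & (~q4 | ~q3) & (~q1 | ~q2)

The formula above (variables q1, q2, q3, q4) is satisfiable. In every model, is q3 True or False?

False

Suppose q3 = 1.
Unit clause (q2) forces q2 = 1.
That conflicts with the unit clause (~q2).
So every satisfying assignment has q3 = False.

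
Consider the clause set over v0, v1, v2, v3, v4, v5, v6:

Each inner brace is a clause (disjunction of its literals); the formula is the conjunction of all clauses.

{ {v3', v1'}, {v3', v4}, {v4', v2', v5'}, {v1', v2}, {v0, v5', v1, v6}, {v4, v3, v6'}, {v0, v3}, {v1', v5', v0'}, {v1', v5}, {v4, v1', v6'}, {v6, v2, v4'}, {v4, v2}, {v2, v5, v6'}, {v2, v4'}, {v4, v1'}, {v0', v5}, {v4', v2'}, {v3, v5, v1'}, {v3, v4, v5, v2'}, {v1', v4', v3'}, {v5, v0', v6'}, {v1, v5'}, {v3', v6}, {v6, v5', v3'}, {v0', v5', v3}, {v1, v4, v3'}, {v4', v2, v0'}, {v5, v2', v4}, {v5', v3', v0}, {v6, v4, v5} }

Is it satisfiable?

Unsatisfiable

Case v3 = 0:
Unit clause (v0) forces v0 = 1.
Unit clause (v5) forces v5 = 1.
That conflicts with the unit clause (v5').
So v3 must be the other value — set v3 = 1.
Unit clause (v1') forces v1 = 0.
Unit clause (v4) forces v4 = 1.
Unit clause (v2) forces v2 = 1.
That conflicts with the unit clause (v2').
Neither v3 = 1 nor v3 = 0 works.
No assignment satisfies every clause.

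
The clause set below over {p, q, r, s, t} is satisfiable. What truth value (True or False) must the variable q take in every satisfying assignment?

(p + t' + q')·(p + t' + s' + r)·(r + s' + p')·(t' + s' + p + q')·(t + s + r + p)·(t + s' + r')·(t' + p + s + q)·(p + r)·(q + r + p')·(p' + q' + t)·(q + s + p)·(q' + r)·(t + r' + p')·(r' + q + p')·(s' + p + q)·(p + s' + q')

True

Suppose q = 0.
Branch on p: set p = 1.
The clause (r) is unit, so r = 1.
Now (r') is unsatisfied and unit — conflict.
That branch fails; take p = 0 instead.
The clause (r) is unit, so r = 1.
The clause (s) is unit, so s = 1.
Now (s') is unsatisfied and unit — conflict.
Either choice for p ends in contradiction.
So every satisfying assignment has q = True.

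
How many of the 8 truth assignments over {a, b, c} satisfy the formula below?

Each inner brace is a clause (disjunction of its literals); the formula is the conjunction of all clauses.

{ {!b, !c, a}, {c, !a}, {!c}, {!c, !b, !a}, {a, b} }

There are 2^3 = 8 truth assignments over (a, b, c).
Check each against the 5 clauses (columns in the order a, b, c):
  F F F  ✗ fails (a || b)
  F F T  ✗ fails (!c)
  F T F  ✓ satisfies all
  F T T  ✗ fails (!b || !c || a)
  T F F  ✗ fails (c || !a)
  T F T  ✗ fails (!c)
  T T F  ✗ fails (c || !a)
  T T T  ✗ fails (!c)
1 of the 8 rows is a model.

1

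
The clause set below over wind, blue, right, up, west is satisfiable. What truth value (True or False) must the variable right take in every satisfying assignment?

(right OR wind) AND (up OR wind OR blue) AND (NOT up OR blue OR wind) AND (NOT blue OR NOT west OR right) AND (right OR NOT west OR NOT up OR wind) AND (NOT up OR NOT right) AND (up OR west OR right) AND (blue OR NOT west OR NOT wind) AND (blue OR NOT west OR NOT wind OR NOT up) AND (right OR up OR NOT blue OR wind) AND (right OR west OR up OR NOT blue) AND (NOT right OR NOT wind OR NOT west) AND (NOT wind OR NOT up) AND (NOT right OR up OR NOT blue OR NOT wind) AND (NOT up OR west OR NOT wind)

Suppose right = false.
(wind) alone gives wind = true.
(NOT up) alone gives up = false.
(west) alone gives west = true.
(NOT blue) alone gives blue = false.
But (blue) is also a unit clause — contradiction.
So every satisfying assignment has right = True.

True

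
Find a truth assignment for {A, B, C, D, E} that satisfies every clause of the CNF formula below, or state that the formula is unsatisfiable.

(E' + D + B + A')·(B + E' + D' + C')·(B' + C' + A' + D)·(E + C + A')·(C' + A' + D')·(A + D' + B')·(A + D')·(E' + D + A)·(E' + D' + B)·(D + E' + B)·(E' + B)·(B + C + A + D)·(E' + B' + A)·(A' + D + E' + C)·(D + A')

Try A = 0.
Unit clause (D') forces D = 0.
Unit clause (E') forces E = 0.
Try B = 1.
Every clause is now satisfied; C is unconstrained.

A: 0; B: 1; C: 1; D: 0; E: 0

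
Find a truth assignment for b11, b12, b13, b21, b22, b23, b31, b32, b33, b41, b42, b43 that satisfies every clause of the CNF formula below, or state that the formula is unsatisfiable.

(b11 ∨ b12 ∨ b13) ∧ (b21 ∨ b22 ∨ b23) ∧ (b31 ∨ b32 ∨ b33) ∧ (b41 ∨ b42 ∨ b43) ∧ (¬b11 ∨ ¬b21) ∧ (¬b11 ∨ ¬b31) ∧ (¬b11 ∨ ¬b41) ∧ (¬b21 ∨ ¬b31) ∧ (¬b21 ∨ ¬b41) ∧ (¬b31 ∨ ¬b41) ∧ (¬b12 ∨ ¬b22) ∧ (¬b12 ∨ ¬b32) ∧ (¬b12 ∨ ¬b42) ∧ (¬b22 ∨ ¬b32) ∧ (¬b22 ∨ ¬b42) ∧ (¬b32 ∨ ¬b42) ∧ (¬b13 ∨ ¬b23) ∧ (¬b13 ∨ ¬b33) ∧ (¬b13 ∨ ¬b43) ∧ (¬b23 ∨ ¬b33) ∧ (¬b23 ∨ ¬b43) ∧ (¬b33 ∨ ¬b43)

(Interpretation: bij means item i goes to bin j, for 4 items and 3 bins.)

Branch on b11: set b11 = False.
Branch on b12: set b12 = True.
The clause (¬b22) is unit, so b22 = False.
The clause (¬b32) is unit, so b32 = False.
The clause (¬b42) is unit, so b42 = False.
Branch on b21: set b21 = True.
The clause (¬b31) is unit, so b31 = False.
The clause (b33) is unit, so b33 = True.
The clause (¬b41) is unit, so b41 = False.
The clause (b43) is unit, so b43 = True.
That conflicts with the unit clause (¬b43).
Undo b21 and try b21 = False.
The clause (b23) is unit, so b23 = True.
The clause (¬b13) is unit, so b13 = False.
The clause (¬b33) is unit, so b33 = False.
The clause (b31) is unit, so b31 = True.
The clause (¬b41) is unit, so b41 = False.
The clause (b43) is unit, so b43 = True.
That conflicts with the unit clause (¬b43).
Both values of b21 lead to a conflict.
Undo b12 and try b12 = False.
The clause (b13) is unit, so b13 = True.
The clause (¬b23) is unit, so b23 = False.
The clause (¬b33) is unit, so b33 = False.
The clause (¬b43) is unit, so b43 = False.
Branch on b21: set b21 = True.
The clause (¬b31) is unit, so b31 = False.
The clause (b32) is unit, so b32 = True.
The clause (¬b41) is unit, so b41 = False.
The clause (b42) is unit, so b42 = True.
That conflicts with the unit clause (¬b42).
Undo b21 and try b21 = False.
The clause (b22) is unit, so b22 = True.
The clause (¬b32) is unit, so b32 = False.
The clause (b31) is unit, so b31 = True.
The clause (¬b41) is unit, so b41 = False.
The clause (b42) is unit, so b42 = True.
That conflicts with the unit clause (¬b42).
Both values of b21 lead to a conflict.
Both values of b12 lead to a conflict.
Undo b11 and try b11 = True.
The clause (¬b21) is unit, so b21 = False.
The clause (¬b31) is unit, so b31 = False.
The clause (¬b41) is unit, so b41 = False.
Branch on b22: set b22 = True.
The clause (¬b12) is unit, so b12 = False.
The clause (¬b32) is unit, so b32 = False.
The clause (b33) is unit, so b33 = True.
The clause (¬b42) is unit, so b42 = False.
The clause (b43) is unit, so b43 = True.
That conflicts with the unit clause (¬b43).
Undo b22 and try b22 = False.
The clause (b23) is unit, so b23 = True.
The clause (¬b13) is unit, so b13 = False.
The clause (¬b33) is unit, so b33 = False.
The clause (b32) is unit, so b32 = True.
The clause (¬b12) is unit, so b12 = False.
The clause (¬b42) is unit, so b42 = False.
The clause (b43) is unit, so b43 = True.
That conflicts with the unit clause (¬b43).
Both values of b22 lead to a conflict.
Both values of b11 lead to a conflict.

UNSATISFIABLE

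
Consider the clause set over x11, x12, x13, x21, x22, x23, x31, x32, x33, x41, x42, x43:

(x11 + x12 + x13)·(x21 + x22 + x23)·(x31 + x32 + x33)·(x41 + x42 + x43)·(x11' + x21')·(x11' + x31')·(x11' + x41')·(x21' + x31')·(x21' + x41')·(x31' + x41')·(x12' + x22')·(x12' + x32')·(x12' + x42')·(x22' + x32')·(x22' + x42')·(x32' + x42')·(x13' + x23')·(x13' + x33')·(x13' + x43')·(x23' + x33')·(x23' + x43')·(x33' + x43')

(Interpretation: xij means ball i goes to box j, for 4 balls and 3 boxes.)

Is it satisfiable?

Branch on x11: set x11 = 0.
Branch on x12: set x12 = 1.
(x22') alone gives x22 = 0.
(x32') alone gives x32 = 0.
(x42') alone gives x42 = 0.
Branch on x21: set x21 = 1.
(x31') alone gives x31 = 0.
(x33) alone gives x33 = 1.
(x41') alone gives x41 = 0.
(x43) alone gives x43 = 1.
That conflicts with the unit clause (x43').
Undo x21 and try x21 = 0.
(x23) alone gives x23 = 1.
(x13') alone gives x13 = 0.
(x33') alone gives x33 = 0.
(x31) alone gives x31 = 1.
(x41') alone gives x41 = 0.
(x43) alone gives x43 = 1.
That conflicts with the unit clause (x43').
Neither x21 = 1 nor x21 = 0 works.
Undo x12 and try x12 = 0.
(x13) alone gives x13 = 1.
(x23') alone gives x23 = 0.
(x33') alone gives x33 = 0.
(x43') alone gives x43 = 0.
Branch on x21: set x21 = 1.
(x31') alone gives x31 = 0.
(x32) alone gives x32 = 1.
(x41') alone gives x41 = 0.
(x42) alone gives x42 = 1.
That conflicts with the unit clause (x42').
Undo x21 and try x21 = 0.
(x22) alone gives x22 = 1.
(x32') alone gives x32 = 0.
(x31) alone gives x31 = 1.
(x41') alone gives x41 = 0.
(x42) alone gives x42 = 1.
That conflicts with the unit clause (x42').
Neither x21 = 1 nor x21 = 0 works.
Neither x12 = 1 nor x12 = 0 works.
Undo x11 and try x11 = 1.
(x21') alone gives x21 = 0.
(x31') alone gives x31 = 0.
(x41') alone gives x41 = 0.
Branch on x22: set x22 = 1.
(x12') alone gives x12 = 0.
(x32') alone gives x32 = 0.
(x33) alone gives x33 = 1.
(x42') alone gives x42 = 0.
(x43) alone gives x43 = 1.
That conflicts with the unit clause (x43').
Undo x22 and try x22 = 0.
(x23) alone gives x23 = 1.
(x13') alone gives x13 = 0.
(x33') alone gives x33 = 0.
(x32) alone gives x32 = 1.
(x12') alone gives x12 = 0.
(x42') alone gives x42 = 0.
(x43) alone gives x43 = 1.
That conflicts with the unit clause (x43').
Neither x22 = 1 nor x22 = 0 works.
Neither x11 = 1 nor x11 = 0 works.
No assignment satisfies every clause.

No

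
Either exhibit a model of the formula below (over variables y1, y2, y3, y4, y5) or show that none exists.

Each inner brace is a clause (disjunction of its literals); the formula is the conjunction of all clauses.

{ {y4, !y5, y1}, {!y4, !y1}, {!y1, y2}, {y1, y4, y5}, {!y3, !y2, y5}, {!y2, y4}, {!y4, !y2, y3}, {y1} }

The clause (y1) is unit, so y1 = true.
The clause (!y4) is unit, so y4 = false.
The clause (y2) is unit, so y2 = true.
That conflicts with the unit clause (!y2).

UNSATISFIABLE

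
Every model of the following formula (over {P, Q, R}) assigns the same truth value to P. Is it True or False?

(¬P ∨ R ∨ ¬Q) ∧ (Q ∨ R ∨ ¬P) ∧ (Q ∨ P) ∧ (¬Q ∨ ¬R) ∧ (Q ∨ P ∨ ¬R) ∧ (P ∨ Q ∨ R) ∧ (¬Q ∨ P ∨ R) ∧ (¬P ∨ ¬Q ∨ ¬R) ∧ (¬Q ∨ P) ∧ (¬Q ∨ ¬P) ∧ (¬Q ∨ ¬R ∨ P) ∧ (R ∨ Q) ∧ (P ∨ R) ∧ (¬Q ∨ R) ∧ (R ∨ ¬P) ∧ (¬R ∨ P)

True

Suppose P = False.
(Q) alone gives Q = True.
But (¬Q) is also a unit clause — contradiction.
So every satisfying assignment has P = True.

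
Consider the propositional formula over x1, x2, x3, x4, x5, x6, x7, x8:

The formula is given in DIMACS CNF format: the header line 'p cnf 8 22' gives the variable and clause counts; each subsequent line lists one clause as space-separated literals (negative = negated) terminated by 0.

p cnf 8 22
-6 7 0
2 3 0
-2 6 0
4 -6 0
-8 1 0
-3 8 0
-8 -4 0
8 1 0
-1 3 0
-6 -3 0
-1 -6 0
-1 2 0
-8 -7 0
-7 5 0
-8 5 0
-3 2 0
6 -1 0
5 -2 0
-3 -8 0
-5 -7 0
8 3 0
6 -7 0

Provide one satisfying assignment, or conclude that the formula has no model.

UNSATISFIABLE

Suppose x6 = False.
Unit clause (¬x2) forces x2 = False.
Unit clause (x3) forces x3 = True.
That conflicts with the unit clause (¬x3).
So x6 must be the other value — set x6 = True.
Unit clause (x7) forces x7 = True.
Unit clause (x4) forces x4 = True.
Unit clause (¬x8) forces x8 = False.
Unit clause (¬x3) forces x3 = False.
That conflicts with the unit clause (x3).
Both values of x6 lead to a conflict.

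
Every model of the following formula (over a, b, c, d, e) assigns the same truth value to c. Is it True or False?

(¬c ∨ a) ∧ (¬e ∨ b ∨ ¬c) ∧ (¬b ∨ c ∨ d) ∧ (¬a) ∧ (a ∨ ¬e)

Suppose c = True.
(a) alone gives a = True.
Now (¬a) is unsatisfied and unit — conflict.
So every satisfying assignment has c = False.

False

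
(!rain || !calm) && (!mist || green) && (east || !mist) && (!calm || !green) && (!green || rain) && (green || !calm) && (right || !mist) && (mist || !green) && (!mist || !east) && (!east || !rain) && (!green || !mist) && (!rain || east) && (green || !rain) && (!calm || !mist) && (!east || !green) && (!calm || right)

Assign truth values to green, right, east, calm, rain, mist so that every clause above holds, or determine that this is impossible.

green ↦ false, right ↦ true, east ↦ false, calm ↦ false, rain ↦ false, mist ↦ false

Try rain = false.
From the singleton clause (!green), green = false.
From the singleton clause (!mist), mist = false.
From the singleton clause (!calm), calm = false.
No clause remains; right, east are free.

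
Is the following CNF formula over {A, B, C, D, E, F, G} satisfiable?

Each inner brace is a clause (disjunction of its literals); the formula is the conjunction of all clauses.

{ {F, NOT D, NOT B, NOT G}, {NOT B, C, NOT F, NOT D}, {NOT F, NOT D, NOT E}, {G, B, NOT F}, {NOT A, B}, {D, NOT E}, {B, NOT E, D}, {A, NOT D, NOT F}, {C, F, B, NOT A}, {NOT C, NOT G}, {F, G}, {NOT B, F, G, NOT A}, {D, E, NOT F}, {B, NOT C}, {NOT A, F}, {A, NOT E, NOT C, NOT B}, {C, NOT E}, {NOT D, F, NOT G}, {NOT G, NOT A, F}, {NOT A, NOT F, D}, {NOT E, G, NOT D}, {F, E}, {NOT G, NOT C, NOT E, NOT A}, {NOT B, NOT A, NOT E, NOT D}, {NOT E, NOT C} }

Try A = true.
(B) alone gives B = true.
(F) alone gives F = true.
(D) alone gives D = true.
(C) alone gives C = true.
(NOT E) alone gives E = false.
(NOT G) alone gives G = false.
All clauses are satisfied.
A satisfying assignment: A ↦ true, B ↦ true, C ↦ true, D ↦ true, E ↦ false, F ↦ true, G ↦ false.

Yes, satisfiable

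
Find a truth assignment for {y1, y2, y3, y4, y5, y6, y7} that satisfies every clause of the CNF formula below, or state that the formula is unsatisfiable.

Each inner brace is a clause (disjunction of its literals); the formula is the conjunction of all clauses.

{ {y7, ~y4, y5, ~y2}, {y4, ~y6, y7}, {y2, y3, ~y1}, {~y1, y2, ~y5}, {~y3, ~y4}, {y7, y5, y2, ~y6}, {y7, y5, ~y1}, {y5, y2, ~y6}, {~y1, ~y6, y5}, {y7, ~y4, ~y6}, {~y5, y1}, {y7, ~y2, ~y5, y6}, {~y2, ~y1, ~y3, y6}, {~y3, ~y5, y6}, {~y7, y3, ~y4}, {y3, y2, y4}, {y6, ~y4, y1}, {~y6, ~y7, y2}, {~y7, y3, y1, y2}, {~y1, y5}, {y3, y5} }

y1: 0, y2: 0, y3: 1, y4: 0, y5: 0, y6: 0, y7: 1

Case y3 = 1:
(~y4) alone gives y4 = 0.
Case y6 = 0:
(~y5) alone gives y5 = 0.
(~y1) alone gives y1 = 0.
No clause remains; y2, y7 are free.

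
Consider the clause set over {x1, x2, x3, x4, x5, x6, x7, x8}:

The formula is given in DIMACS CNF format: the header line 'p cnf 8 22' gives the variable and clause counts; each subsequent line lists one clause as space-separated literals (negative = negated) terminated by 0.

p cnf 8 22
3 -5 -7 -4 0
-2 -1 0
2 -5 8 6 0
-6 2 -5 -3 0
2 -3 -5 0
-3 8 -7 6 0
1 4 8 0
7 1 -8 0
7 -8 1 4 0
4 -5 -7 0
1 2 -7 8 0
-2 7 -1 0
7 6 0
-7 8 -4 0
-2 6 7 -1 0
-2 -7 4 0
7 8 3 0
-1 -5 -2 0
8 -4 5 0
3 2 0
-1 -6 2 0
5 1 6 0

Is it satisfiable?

Yes, satisfiable

Branch on x2: set x2 = True.
The clause (¬x1) is unit, so x1 = False.
Branch on x4: set x4 = True.
Branch on x7: set x7 = True.
The clause (x8) is unit, so x8 = True.
Branch on x3: set x3 = True.
Branch on x5: set x5 = True.
Every clause is now satisfied; x6 is unconstrained.
A satisfying assignment: x1=False,  x2=True,  x3=True,  x4=True,  x5=True,  x6=True,  x7=True,  x8=True.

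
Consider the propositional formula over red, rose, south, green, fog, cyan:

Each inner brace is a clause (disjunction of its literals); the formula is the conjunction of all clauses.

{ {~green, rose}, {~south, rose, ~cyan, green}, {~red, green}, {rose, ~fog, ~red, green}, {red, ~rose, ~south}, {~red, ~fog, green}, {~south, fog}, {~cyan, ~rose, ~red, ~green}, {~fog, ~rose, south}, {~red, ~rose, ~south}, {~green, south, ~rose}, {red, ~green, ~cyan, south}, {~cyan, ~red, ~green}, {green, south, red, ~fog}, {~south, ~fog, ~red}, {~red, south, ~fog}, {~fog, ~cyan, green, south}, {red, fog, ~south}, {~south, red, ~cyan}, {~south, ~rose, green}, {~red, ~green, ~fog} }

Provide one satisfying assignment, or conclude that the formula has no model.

Suppose green = 0.
(~red) alone gives red = 0.
Suppose rose = 1.
(~south) alone gives south = 0.
(~fog) alone gives fog = 0.
Every clause is now satisfied; cyan is unconstrained.

red: 0; rose: 1; south: 0; green: 0; fog: 0; cyan: 0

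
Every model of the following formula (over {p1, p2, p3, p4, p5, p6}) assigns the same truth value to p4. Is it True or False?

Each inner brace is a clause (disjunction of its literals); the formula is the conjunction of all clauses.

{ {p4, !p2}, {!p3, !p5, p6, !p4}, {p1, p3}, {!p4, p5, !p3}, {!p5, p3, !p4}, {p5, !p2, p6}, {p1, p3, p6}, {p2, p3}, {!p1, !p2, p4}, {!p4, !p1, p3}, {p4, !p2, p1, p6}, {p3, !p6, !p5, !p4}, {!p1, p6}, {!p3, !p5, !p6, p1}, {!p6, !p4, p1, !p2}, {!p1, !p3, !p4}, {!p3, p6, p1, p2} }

Suppose p4 = true.
Branch on p1: set p1 = true.
Unit clause (p3) forces p3 = true.
That conflicts with the unit clause (!p3).
Undo p1 and try p1 = false.
Unit clause (p3) forces p3 = true.
Unit clause (p5) forces p5 = true.
Unit clause (p6) forces p6 = true.
That conflicts with the unit clause (!p6).
Either choice for p1 ends in contradiction.
So every satisfying assignment has p4 = False.

False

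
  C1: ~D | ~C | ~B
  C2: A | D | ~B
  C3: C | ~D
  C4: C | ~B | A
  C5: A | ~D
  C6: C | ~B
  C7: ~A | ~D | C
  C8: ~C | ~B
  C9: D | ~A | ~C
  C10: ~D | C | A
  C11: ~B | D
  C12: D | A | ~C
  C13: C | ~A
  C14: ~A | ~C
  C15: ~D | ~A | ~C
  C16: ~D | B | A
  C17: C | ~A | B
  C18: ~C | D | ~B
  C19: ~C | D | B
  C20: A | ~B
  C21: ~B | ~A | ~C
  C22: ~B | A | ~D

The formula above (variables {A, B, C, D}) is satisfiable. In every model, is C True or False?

Suppose C = 1.
(~B) alone gives B = 0.
(~A) alone gives A = 0.
(~D) alone gives D = 0.
That conflicts with the unit clause (D).
So every satisfying assignment has C = False.

False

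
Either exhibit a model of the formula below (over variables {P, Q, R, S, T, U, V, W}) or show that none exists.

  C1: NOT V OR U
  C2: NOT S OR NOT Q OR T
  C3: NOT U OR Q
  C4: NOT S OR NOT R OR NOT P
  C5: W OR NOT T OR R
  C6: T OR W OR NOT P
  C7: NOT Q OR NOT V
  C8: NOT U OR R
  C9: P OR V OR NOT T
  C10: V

Unit clause (V) forces V = true.
Unit clause (U) forces U = true.
Unit clause (Q) forces Q = true.
That conflicts with the unit clause (NOT Q).

UNSATISFIABLE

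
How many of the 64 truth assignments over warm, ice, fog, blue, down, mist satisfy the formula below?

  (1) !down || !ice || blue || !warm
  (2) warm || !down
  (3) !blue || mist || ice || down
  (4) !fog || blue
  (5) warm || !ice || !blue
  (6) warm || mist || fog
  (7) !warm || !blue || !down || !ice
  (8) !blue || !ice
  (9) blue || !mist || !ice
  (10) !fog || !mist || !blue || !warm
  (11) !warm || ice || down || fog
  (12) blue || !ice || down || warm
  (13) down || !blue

7

There are 2^6 = 64 truth assignments over (warm, ice, fog, blue, down, mist).
Split on ice. With ice = true, the clauses containing ice are satisfied and !ice drops from the rest; 1 of the 2^5 = 32 assignments to the other variables satisfy what remains.
With ice = false, by the same count on the reduced clause set, 6 assignments work.
Total: 1 + 6 = 7.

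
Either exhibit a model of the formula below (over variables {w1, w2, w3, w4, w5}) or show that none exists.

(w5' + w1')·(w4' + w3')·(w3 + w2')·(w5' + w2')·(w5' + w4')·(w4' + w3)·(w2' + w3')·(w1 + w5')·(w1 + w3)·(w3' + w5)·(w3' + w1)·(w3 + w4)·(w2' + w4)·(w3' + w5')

Try w5 = 0.
Unit clause (w3') forces w3 = 0.
Unit clause (w2') forces w2 = 0.
Unit clause (w4') forces w4 = 0.
Now (w4) is unsatisfied and unit — conflict.
So w5 must be the other value — set w5 = 1.
Unit clause (w1') forces w1 = 0.
Now (w1) is unsatisfied and unit — conflict.
Neither w5 = 1 nor w5 = 0 works.

UNSATISFIABLE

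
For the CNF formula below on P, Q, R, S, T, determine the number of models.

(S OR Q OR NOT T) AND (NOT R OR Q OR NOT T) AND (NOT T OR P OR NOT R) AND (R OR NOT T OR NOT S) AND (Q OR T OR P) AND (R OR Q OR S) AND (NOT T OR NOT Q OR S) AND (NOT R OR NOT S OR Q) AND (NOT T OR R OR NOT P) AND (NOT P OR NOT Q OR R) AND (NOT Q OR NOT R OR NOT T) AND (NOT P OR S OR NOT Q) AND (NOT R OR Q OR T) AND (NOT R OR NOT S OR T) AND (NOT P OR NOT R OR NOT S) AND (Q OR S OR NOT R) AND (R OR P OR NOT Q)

2

There are 2^5 = 32 truth assignments over (P, Q, R, S, T).
Split on Q. With Q = true, the clauses containing Q are satisfied and NOT Q drops from the rest; 1 of the 2^4 = 16 assignments to the other variables satisfy what remains.
With Q = false, by the same count on the reduced clause set, 1 assignment works.
Total: 1 + 1 = 2.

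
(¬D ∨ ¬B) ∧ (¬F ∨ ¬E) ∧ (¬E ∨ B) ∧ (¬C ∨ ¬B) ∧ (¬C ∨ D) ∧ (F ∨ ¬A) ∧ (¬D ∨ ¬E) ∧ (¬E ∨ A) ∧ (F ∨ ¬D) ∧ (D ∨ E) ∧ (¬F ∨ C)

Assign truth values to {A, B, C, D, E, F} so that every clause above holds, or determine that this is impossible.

Case D = True:
Unit clause (¬B) forces B = False.
Unit clause (¬E) forces E = False.
Unit clause (F) forces F = True.
Unit clause (C) forces C = True.
Every clause is now satisfied; A is unconstrained.

A=True, B=False, C=True, D=True, E=False, F=True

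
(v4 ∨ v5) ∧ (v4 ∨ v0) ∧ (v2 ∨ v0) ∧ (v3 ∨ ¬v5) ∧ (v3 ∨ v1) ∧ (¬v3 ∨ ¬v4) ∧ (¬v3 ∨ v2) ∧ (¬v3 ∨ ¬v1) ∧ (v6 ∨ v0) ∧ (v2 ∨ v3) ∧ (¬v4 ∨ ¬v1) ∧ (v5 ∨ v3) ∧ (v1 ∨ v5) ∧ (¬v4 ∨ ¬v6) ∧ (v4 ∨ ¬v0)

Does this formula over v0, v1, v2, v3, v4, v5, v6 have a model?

No

Branch on v4: set v4 = True.
Unit clause (¬v3) forces v3 = False.
Unit clause (¬v5) forces v5 = False.
Now (v5) is unsatisfied and unit — conflict.
That branch fails; take v4 = False instead.
Unit clause (v5) forces v5 = True.
Unit clause (v0) forces v0 = True.
Now (¬v0) is unsatisfied and unit — conflict.
Both values of v4 lead to a conflict.
No assignment satisfies every clause.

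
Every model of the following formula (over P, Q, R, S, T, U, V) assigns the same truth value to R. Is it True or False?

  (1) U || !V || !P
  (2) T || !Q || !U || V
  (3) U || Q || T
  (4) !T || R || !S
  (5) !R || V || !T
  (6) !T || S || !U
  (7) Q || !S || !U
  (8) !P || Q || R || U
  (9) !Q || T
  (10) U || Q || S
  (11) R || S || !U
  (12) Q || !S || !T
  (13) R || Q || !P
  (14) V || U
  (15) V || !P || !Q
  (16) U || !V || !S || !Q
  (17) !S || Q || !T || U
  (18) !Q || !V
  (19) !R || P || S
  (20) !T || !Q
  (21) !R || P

Suppose R = false.
Try T = false.
From the singleton clause (!Q), Q = false.
From the singleton clause (U), U = true.
From the singleton clause (!S), S = false.
But (S) is also a unit clause — contradiction.
Undo T and try T = true.
From the singleton clause (!S), S = false.
From the singleton clause (!U), U = false.
From the singleton clause (Q), Q = true.
But (!Q) is also a unit clause — contradiction.
Both values of T lead to a conflict.
So every satisfying assignment has R = True.

True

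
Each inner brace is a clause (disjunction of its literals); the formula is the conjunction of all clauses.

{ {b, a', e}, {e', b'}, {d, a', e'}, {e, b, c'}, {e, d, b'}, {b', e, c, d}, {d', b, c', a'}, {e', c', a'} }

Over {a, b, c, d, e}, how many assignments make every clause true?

There are 2^5 = 32 truth assignments over (a, b, c, d, e).
Split on d. With d = 1, the clauses containing d are satisfied and d' drops from the rest; 8 of the 2^4 = 16 assignments to the other variables satisfy what remains.
With d = 0, by the same count on the reduced clause set, 3 assignments work.
(One model: a=F, b=F, c=F, d=F, e=F.)
Total: 8 + 3 = 11.

11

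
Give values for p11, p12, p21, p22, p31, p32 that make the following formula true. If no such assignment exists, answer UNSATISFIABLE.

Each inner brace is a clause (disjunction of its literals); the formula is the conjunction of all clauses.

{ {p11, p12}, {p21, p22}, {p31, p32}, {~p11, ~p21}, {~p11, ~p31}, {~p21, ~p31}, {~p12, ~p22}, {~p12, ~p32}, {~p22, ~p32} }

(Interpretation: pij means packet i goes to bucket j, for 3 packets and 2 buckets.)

Suppose p11 = 1.
The clause (~p21) is unit, so p21 = 0.
The clause (p22) is unit, so p22 = 1.
The clause (~p31) is unit, so p31 = 0.
The clause (p32) is unit, so p32 = 1.
That conflicts with the unit clause (~p32).
Undo p11 and try p11 = 0.
The clause (p12) is unit, so p12 = 1.
The clause (~p22) is unit, so p22 = 0.
The clause (p21) is unit, so p21 = 1.
The clause (~p31) is unit, so p31 = 0.
The clause (p32) is unit, so p32 = 1.
That conflicts with the unit clause (~p32).
Either choice for p11 ends in contradiction.

UNSATISFIABLE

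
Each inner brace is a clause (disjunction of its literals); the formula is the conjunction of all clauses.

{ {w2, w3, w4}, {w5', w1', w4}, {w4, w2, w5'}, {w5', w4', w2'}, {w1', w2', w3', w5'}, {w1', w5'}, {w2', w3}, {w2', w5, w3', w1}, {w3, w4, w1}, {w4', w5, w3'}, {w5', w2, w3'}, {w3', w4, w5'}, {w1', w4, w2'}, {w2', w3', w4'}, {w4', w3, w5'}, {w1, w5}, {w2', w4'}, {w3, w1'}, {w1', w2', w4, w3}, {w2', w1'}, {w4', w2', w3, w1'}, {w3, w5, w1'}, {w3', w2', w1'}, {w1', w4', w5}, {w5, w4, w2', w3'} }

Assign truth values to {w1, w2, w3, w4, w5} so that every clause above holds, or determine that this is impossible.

Branch on w1: set w1 = 1.
From the singleton clause (w5'), w5 = 0.
From the singleton clause (w3), w3 = 1.
From the singleton clause (w4'), w4 = 0.
From the singleton clause (w2'), w2 = 0.
Every clause now holds.

w1: 1,  w2: 0,  w3: 1,  w4: 0,  w5: 0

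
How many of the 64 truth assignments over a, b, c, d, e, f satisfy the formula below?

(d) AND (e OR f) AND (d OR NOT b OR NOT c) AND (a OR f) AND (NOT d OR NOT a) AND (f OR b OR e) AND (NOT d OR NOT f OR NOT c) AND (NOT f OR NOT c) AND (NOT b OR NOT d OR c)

2

There are 2^6 = 64 truth assignments over (a, b, c, d, e, f).
Split on d. With d = true, the clauses containing d are satisfied and NOT d drops from the rest; 2 of the 2^5 = 32 assignments to the other variables satisfy what remains.
With d = false, by the same count on the reduced clause set, 0 assignments work.
(One model: a=F, b=F, c=F, d=T, e=F, f=T.)
Total: 2 + 0 = 2.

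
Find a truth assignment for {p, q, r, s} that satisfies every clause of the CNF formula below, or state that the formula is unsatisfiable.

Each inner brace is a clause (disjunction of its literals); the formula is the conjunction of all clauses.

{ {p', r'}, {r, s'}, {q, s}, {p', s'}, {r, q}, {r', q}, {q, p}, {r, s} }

Suppose p = 0.
The clause (q) is unit, so q = 1.
Suppose r = 1.
All clauses hold; s can take either value.

p ↦ 0, q ↦ 1, r ↦ 1, s ↦ 0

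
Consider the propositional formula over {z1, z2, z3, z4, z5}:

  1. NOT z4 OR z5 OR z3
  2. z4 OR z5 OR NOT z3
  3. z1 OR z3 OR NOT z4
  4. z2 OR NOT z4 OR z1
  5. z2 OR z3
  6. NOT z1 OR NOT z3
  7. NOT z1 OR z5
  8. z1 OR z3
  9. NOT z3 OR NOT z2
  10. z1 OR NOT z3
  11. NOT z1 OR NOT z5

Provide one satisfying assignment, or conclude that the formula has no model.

UNSATISFIABLE

Try z2 = true.
(NOT z3) alone gives z3 = false.
(z1) alone gives z1 = true.
(z5) alone gives z5 = true.
That conflicts with the unit clause (NOT z5).
That branch fails; take z2 = false instead.
(z3) alone gives z3 = true.
(NOT z1) alone gives z1 = false.
That conflicts with the unit clause (z1).
Neither z2 = true nor z2 = false works.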